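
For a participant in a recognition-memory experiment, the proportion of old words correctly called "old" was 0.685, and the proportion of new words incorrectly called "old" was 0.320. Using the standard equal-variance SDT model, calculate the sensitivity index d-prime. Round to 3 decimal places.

z(H) = z(0.685) = 0.4817
z(FA) = z(0.320) = -0.4677
d' = z(H) − z(FA) = 0.4817 − (-0.4677) = 0.9494

d-prime = 0.949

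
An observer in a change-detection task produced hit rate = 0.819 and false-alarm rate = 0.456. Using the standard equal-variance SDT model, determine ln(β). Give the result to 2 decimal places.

z(0.819) = 0.912, z(0.456) = -0.111
ln β = −½·[z(H)² − z(FA)²] = −0.5 × (0.832 − 0.012) = -0.410

ln β = -0.41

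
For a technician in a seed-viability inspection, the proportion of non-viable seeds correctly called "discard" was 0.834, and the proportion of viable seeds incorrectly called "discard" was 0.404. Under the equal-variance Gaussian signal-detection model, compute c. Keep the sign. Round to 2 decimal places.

c = -0.36

z(0.834) = 0.9701, z(0.404) = -0.2430
c = −½·[z(H) + z(FA)] = −0.5 × (0.9701 + (-0.2430)) = -0.36355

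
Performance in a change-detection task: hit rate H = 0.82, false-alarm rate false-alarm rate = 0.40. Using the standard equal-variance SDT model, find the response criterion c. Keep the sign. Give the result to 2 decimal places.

z(0.82) = 0.915, z(0.40) = -0.253
c = −½·[z(H) + z(FA)] = −0.5 × (0.915 + (-0.253)) = -0.331
c < 0: the observer has a liberal response bias.

c = -0.33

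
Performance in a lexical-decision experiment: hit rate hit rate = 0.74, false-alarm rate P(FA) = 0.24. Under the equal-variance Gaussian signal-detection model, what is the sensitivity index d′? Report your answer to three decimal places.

d′ = 1.350

z(H) = 0.6433
z(FA) = -0.7063
d' = z(H) − z(FA) = 0.6433 − (-0.7063) = 1.3496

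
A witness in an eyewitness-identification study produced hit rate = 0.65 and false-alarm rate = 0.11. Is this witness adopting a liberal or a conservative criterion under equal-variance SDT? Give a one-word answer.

z(H) = 0.385, z(FA) = -1.227
c = −½·(z(H) + z(FA)) = 0.421
c > 0 → conservative criterion (biased toward responding “no”).

conservative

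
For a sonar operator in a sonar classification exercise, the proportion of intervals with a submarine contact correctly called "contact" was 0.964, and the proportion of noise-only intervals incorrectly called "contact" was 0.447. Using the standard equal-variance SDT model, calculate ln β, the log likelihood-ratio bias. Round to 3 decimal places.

z(0.964) = 1.7991, z(0.447) = -0.1332
ln β = −½·[z(H)² − z(FA)²] = −0.5 × (3.2368 − 0.0177) = -1.60955

ln β = -1.610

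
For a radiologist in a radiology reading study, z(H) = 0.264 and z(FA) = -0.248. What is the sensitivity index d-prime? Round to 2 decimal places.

d-prime = 0.51

d' = z(H) − z(FA) = 0.264 − (-0.248) = 0.512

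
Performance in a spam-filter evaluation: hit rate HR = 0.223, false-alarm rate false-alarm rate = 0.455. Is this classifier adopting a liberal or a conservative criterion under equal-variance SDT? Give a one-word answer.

conservative

z(H) = -0.762, z(FA) = -0.113
c = −½·(z(H) + z(FA)) = 0.4375
c > 0 → conservative criterion (biased toward responding “no”).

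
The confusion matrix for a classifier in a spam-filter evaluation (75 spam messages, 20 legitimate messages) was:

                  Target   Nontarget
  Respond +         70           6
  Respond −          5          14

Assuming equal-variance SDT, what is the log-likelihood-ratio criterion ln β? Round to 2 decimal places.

H = 70/75 = 0.9333
FA = 6/20 = 0.3000
Φ⁻¹(0.9333) = 1.501, Φ⁻¹(0.3000) = -0.524
ln β = −½·[z(H)² − z(FA)²] = −0.5 × (2.253 − 0.275) = -0.989

ln β = -0.99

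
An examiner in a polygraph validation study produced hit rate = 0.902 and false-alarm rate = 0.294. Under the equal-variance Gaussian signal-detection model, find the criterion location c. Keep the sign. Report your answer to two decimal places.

c = -0.38

z(H) = z(0.902) = 1.2930
z(FA) = z(0.294) = -0.5417
c = −½·[z(H) + z(FA)] = −0.5 × (1.2930 + (-0.5417)) = -0.37565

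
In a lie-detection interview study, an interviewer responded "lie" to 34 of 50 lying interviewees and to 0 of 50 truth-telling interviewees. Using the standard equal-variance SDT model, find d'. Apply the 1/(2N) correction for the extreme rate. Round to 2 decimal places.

d' = 2.79

The false-alarm rate is 0/50 = 0, so apply the 1/(2N) correction: FA → 1/(2·50) = 0.01000.
z(H) = z(0.68000) = 0.468
z(FA) = z(0.01000) = -2.326
d' = 0.468 − (-2.326) = 2.794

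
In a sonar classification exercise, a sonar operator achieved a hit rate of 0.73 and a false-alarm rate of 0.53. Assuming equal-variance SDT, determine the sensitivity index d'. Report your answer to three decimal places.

Φ⁻¹(0.73) = 0.6128, Φ⁻¹(0.53) = 0.0753
d' = z(H) − z(FA) = 0.6128 − 0.0753 = 0.5375

d' = 0.538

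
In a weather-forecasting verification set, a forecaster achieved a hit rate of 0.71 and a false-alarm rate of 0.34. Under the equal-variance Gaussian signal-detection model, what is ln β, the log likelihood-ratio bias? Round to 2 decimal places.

z(H) = z(0.71) = 0.553
z(FA) = z(0.34) = -0.412
ln β = −½·[z(H)² − z(FA)²] = −0.5 × (0.306 − 0.170) = -0.068

ln β = -0.07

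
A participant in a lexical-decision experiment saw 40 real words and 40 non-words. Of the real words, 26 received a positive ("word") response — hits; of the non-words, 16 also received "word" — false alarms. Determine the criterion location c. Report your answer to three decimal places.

H = 26/40 = 0.6500
FA = 16/40 = 0.4000
z(0.6500) = 0.3853, z(0.4000) = -0.2533
c = −½·[z(H) + z(FA)] = −0.5 × (0.3853 + (-0.2533)) = -0.0660
c < 0: the participant has a liberal response bias.

c = -0.066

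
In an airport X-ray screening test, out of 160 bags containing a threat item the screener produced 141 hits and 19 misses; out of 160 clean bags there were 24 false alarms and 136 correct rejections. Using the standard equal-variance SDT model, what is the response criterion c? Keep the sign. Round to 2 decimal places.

c = -0.07

H = 141/160 = 0.8812
FA = 24/160 = 0.1500
Φ⁻¹(H) = 1.1810
Φ⁻¹(FA) = -1.0364
c = −½·[z(H) + z(FA)] = −0.5 × (1.1810 + (-1.0364)) = -0.0723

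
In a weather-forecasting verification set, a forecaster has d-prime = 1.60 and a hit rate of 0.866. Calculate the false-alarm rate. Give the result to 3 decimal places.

false-alarm rate = 0.311

z(hit rate) = z(0.866) = 1.1077
z(FA) = z(H) − d' = 1.1077 − 1.60 = -0.4923
false-alarm rate = Φ(-0.4923) = 0.3113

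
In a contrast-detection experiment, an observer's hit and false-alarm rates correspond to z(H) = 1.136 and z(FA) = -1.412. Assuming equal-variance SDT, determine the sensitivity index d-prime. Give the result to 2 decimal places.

d-prime = 2.55

d' = z(H) − z(FA) = 1.136 − (-1.412) = 2.548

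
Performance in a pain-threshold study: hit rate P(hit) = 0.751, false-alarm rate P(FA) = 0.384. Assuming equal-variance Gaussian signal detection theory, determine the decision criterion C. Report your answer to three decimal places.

C = -0.191

Φ⁻¹(0.751) = 0.6776, Φ⁻¹(0.384) = -0.2950
c = −½·[z(H) + z(FA)] = −0.5 × (0.6776 + (-0.2950)) = -0.1913
c < 0: the participant has a liberal response bias.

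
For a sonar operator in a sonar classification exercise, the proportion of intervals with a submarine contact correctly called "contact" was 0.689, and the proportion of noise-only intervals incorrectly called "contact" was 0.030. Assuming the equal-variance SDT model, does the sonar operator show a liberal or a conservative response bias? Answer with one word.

z(H) = 0.493, z(FA) = -1.881
c = −½·(z(H) + z(FA)) = 0.694
c > 0 → conservative criterion (biased toward responding “no”).

conservative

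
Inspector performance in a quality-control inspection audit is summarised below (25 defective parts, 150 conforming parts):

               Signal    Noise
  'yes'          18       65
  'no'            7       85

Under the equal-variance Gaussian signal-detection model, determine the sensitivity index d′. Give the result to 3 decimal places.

d′ = 0.751

H = 18/25 = 0.7200
FA = 65/150 = 0.4333
z(H) = z(0.7200) = 0.5828
z(FA) = z(0.4333) = -0.1680
d' = z(H) − z(FA) = 0.5828 − (-0.1680) = 0.7508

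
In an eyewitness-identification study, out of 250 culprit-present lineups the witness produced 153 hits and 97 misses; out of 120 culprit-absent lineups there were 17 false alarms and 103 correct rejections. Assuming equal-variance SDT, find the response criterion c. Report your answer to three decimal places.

c = 0.394

H = 153/250 = 0.6120
FA = 17/120 = 0.1417
z(H) = z(0.6120) = 0.2845
z(FA) = z(0.1417) = -1.0727
c = −½·[z(H) + z(FA)] = −0.5 × (0.2845 + (-1.0727)) = 0.3941
c > 0: the witness has a conservative response bias.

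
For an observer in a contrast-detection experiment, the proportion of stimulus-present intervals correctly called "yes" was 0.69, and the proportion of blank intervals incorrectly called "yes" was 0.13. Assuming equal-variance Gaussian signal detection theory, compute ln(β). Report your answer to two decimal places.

ln β = 0.51

Φ⁻¹(0.69) = 0.496, Φ⁻¹(0.13) = -1.126
ln β = −½·[z(H)² − z(FA)²] = −0.5 × (0.246 − 1.268) = 0.511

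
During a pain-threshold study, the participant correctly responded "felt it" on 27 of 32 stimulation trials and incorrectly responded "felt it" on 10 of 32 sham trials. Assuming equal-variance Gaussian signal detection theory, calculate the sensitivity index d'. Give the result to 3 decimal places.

H = 27/32 = 0.8438
FA = 10/32 = 0.3125
z(H) = 1.0102
z(FA) = -0.4888
d' = z(H) − z(FA) = 1.0102 − (-0.4888) = 1.4990

d' = 1.499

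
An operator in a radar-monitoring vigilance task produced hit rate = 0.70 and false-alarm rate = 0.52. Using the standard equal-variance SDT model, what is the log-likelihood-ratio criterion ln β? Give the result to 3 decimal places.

ln β = -0.136

Φ⁻¹(0.70) = 0.5244, Φ⁻¹(0.52) = 0.0502
ln β = −½·[z(H)² − z(FA)²] = −0.5 × (0.2750 − 0.0025) = -0.13625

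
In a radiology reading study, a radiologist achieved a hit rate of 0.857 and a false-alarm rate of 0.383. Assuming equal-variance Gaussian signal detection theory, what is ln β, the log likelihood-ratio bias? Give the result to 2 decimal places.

Φ⁻¹(H) = 1.067
Φ⁻¹(FA) = -0.298
ln β = −½·[z(H)² − z(FA)²] = −0.5 × (1.138 − 0.089) = -0.5245

ln β = -0.52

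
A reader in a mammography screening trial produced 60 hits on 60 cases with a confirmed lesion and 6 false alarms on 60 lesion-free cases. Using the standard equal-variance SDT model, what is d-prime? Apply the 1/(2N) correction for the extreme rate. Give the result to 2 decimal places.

d-prime = 3.68

The hit rate is 60/60 = 1, so apply the 1/(2N) correction: H → 1 − 1/(2·60) = 0.99167.
z(H) = z(0.99167) = 2.394
z(FA) = z(0.10000) = -1.282
d' = 2.394 − (-1.282) = 3.676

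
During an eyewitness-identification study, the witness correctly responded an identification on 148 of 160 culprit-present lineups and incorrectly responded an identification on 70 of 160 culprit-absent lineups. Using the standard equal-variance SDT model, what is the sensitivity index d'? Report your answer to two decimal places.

H = 148/160 = 0.9250
FA = 70/160 = 0.4375
Φ⁻¹(H) = Φ⁻¹(0.9250) = 1.440
Φ⁻¹(FA) = Φ⁻¹(0.4375) = -0.157
d' = z(H) − z(FA) = 1.440 − (-0.157) = 1.597

d' = 1.60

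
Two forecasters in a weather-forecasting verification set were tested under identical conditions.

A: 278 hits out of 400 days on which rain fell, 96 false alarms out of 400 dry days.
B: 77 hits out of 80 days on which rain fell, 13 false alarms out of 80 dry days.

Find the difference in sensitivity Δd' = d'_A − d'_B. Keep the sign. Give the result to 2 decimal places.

A: z(0.6950) = 0.510, z(0.2400) = -0.706, d' = 1.216
B: z(0.9625) = 1.780, z(0.1625) = -0.984, d' = 2.764
Δd' = d'_A − d'_B = 1.216 − 2.764 = -1.548
B has the higher sensitivity.

Δd' = -1.55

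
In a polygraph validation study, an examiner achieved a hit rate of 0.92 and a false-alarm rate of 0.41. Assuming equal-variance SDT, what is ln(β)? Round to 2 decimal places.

Φ⁻¹(H) = Φ⁻¹(0.92) = 1.405
Φ⁻¹(FA) = Φ⁻¹(0.41) = -0.228
ln β = −½·[z(H)² − z(FA)²] = −0.5 × (1.974 − 0.052) = -0.961

ln β = -0.96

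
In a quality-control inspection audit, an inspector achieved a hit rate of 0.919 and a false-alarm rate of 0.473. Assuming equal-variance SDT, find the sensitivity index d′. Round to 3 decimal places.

z(H) = z(0.919) = 1.3984
z(FA) = z(0.473) = -0.0677
d' = z(H) − z(FA) = 1.3984 − (-0.0677) = 1.4661

d′ = 1.466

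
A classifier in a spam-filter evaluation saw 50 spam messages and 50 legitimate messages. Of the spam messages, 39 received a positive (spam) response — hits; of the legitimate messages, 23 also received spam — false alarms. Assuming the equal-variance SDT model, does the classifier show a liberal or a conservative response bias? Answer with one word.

z(H) = 0.772, z(FA) = -0.100
c = −½·(z(H) + z(FA)) = -0.336
c < 0 → liberal criterion (biased toward responding “yes”).

liberal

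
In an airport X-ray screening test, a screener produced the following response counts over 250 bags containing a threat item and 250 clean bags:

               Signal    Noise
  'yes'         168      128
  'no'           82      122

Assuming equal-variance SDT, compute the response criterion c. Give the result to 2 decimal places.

H = 168/250 = 0.6720
FA = 128/250 = 0.5120
z(H) = z(0.6720) = 0.4454
z(FA) = z(0.5120) = 0.0301
c = −½·[z(H) + z(FA)] = −0.5 × (0.4454 + 0.0301) = -0.23775

c = -0.24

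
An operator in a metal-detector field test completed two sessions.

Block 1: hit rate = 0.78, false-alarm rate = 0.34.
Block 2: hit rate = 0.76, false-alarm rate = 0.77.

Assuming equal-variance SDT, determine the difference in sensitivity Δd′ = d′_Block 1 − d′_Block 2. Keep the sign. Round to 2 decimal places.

Δd′ = 1.22

Block 1: z(0.78) = 0.772, z(0.34) = -0.412, d' = 1.184
Block 2: z(0.76) = 0.706, z(0.77) = 0.739, d' = -0.033
Δd' = d'_Block 1 − d'_Block 2 = 1.184 − (-0.033) = 1.217
Block 1 has the higher sensitivity.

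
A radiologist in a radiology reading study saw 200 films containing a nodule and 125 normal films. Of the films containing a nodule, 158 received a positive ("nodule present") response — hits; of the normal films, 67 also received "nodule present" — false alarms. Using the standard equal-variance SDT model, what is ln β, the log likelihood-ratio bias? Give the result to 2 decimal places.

H = 158/200 = 0.7900
FA = 67/125 = 0.5360
z(H) = z(0.7900) = 0.806
z(FA) = z(0.5360) = 0.090
ln β = −½·[z(H)² − z(FA)²] = −0.5 × (0.650 − 0.008) = -0.321

ln β = -0.32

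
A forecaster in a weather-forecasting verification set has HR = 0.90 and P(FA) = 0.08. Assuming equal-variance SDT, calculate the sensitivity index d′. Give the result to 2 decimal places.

d′ = 2.69

z(H) = z(0.90) = 1.282
z(FA) = z(0.08) = -1.405
d' = z(H) − z(FA) = 1.282 − (-1.405) = 2.687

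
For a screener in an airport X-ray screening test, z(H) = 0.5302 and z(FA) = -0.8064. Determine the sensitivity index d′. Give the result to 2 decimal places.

d′ = 1.34

d' = z(H) − z(FA) = 0.5302 − (-0.8064) = 1.3366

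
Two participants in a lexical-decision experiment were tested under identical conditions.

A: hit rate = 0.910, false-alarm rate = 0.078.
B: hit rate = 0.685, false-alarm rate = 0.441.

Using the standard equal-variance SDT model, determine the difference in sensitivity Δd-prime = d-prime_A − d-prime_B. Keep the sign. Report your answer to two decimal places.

A: z(0.910) = 1.341, z(0.078) = -1.419, d' = 2.760
B: z(0.685) = 0.482, z(0.441) = -0.148, d' = 0.630
Δd' = d'_A − d'_B = 2.760 − 0.630 = 2.130
A has the higher sensitivity.

Δd-prime = 2.13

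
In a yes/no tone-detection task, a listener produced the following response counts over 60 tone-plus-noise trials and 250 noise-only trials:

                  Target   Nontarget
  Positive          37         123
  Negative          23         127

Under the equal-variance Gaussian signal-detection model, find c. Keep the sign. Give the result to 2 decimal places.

H = 37/60 = 0.6167
FA = 123/250 = 0.4920
z(0.6167) = 0.2968, z(0.4920) = -0.0201
c = −½·[z(H) + z(FA)] = −0.5 × (0.2968 + (-0.0201)) = -0.13835
c < 0: the listener has a liberal response bias.

c = -0.14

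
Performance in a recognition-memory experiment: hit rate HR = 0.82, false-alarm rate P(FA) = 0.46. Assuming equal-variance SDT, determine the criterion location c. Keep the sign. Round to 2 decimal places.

c = -0.41

z(0.82) = 0.915, z(0.46) = -0.100
c = −½·[z(H) + z(FA)] = −0.5 × (0.915 + (-0.100)) = -0.4075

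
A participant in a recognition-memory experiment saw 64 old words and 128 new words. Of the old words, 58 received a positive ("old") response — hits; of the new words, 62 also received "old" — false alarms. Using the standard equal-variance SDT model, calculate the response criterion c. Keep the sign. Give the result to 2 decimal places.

H = 58/64 = 0.9062
FA = 62/128 = 0.4844
z(H) = 1.3177
z(FA) = -0.0391
c = −½·[z(H) + z(FA)] = −0.5 × (1.3177 + (-0.0391)) = -0.6393

c = -0.64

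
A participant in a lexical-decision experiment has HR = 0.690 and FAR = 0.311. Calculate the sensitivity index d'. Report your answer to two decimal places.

z(0.690) = 0.496, z(0.311) = -0.493
d' = z(H) − z(FA) = 0.496 − (-0.493) = 0.989

d' = 0.99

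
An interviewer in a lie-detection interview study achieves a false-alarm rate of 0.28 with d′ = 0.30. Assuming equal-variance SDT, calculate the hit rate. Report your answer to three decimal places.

hit rate = 0.389

z(false-alarm rate) = z(0.28) = -0.5828
z(H) = z(FA) + d' = -0.5828 + 0.30 = -0.2828
hit rate = Φ(-0.2828) = 0.3887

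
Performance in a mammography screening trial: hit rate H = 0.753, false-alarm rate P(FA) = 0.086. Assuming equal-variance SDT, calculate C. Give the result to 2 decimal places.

z(H) = 0.684
z(FA) = -1.366
c = −½·[z(H) + z(FA)] = −0.5 × (0.684 + (-1.366)) = 0.341

C = 0.34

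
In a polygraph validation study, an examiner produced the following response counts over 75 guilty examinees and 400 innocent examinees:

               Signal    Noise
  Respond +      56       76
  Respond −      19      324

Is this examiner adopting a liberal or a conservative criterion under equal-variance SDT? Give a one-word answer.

z(H) = 0.664, z(FA) = -0.878
c = −½·(z(H) + z(FA)) = 0.107
c > 0 → conservative criterion (biased toward responding “no”).

conservative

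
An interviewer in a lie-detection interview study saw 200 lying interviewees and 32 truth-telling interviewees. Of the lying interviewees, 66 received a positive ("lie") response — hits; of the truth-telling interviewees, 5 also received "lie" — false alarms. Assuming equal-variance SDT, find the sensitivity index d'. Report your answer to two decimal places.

H = 66/200 = 0.3300
FA = 5/32 = 0.1562
z(H) = -0.440
z(FA) = -1.010
d' = z(H) − z(FA) = -0.440 − (-1.010) = 0.570

d' = 0.57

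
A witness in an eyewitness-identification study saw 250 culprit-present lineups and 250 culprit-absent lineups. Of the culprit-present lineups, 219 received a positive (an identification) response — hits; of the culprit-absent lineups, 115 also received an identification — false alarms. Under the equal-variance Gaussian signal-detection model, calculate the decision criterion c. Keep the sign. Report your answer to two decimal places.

c = -0.53

H = 219/250 = 0.8760
FA = 115/250 = 0.4600
z(H) = 1.155
z(FA) = -0.100
c = −½·[z(H) + z(FA)] = −0.5 × (1.155 + (-0.100)) = -0.5275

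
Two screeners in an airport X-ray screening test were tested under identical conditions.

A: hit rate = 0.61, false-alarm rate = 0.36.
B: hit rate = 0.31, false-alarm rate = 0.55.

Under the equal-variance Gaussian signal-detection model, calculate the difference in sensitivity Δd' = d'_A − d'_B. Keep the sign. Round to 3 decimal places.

A: z(0.61) = 0.2793, z(0.36) = -0.3585, d' = 0.6378
B: z(0.31) = -0.4959, z(0.55) = 0.1257, d' = -0.6216
Δd' = d'_A − d'_B = 0.6378 − (-0.6216) = 1.2594
A has the higher sensitivity.

Δd' = 1.259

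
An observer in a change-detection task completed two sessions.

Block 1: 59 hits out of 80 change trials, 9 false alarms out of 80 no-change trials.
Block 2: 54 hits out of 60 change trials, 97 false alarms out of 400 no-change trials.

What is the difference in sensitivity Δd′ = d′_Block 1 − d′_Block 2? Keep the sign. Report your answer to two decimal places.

Δd′ = -0.13

Block 1: z(0.7375) = 0.636, z(0.1125) = -1.213, d' = 1.849
Block 2: z(0.9000) = 1.282, z(0.2425) = -0.698, d' = 1.980
Δd' = d'_Block 1 − d'_Block 2 = 1.849 − 1.980 = -0.131
Block 2 has the higher sensitivity.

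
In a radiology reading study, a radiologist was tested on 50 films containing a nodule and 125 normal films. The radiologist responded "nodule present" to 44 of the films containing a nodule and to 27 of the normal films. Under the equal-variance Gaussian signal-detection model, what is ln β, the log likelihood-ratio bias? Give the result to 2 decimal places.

H = 44/50 = 0.8800
FA = 27/125 = 0.2160
z(H) = 1.175
z(FA) = -0.786
ln β = −½·[z(H)² − z(FA)²] = −0.5 × (1.381 − 0.618) = -0.3815

ln β = -0.38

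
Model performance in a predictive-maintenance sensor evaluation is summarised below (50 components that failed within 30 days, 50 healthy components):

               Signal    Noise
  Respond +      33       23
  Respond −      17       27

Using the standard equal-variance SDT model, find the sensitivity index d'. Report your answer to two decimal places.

H = 33/50 = 0.6600
FA = 23/50 = 0.4600
z(H) = z(0.6600) = 0.4125
z(FA) = z(0.4600) = -0.1004
d' = z(H) − z(FA) = 0.4125 − (-0.1004) = 0.5129

d' = 0.51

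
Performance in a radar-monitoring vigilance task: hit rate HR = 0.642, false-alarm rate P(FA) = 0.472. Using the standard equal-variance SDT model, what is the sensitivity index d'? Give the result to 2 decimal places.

z(H) = 0.3638
z(FA) = -0.0702
d' = z(H) − z(FA) = 0.3638 − (-0.0702) = 0.4340

d' = 0.43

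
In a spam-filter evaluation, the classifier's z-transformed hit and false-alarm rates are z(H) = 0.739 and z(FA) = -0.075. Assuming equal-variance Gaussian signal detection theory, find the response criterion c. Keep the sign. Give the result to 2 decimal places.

c = −½·[z(H) + z(FA)] = −½·(0.739 + (-0.075)) = -0.332
c < 0: the classifier has a liberal response bias.

c = -0.33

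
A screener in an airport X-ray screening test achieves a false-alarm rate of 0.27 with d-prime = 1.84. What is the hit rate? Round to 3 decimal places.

z(false-alarm rate) = z(0.27) = -0.6128
z(H) = z(FA) + d' = -0.6128 + 1.84 = 1.2272
hit rate = Φ(1.2272) = 0.8901

hit rate = 0.890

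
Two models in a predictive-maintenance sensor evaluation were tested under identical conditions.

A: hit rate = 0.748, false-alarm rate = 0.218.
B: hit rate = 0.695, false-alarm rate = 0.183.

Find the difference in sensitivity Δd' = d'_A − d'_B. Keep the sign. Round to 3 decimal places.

Δd' = 0.033

A: z(0.748) = 0.6682, z(0.218) = -0.7790, d' = 1.4472
B: z(0.695) = 0.5101, z(0.183) = -0.9040, d' = 1.4141
Δd' = d'_A − d'_B = 1.4472 − 1.4141 = 0.0331
A has the higher sensitivity.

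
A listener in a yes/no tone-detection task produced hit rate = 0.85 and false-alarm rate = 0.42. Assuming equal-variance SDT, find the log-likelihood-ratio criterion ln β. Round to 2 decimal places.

ln β = -0.52

z(0.85) = 1.036, z(0.42) = -0.202
ln β = −½·[z(H)² − z(FA)²] = −0.5 × (1.073 − 0.041) = -0.516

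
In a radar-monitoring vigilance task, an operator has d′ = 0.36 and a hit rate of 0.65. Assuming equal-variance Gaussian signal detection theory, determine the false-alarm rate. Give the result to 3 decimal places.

z(hit rate) = z(0.65) = 0.3853
z(FA) = z(H) − d' = 0.3853 − 0.36 = 0.0253
false-alarm rate = Φ(0.0253) = 0.5101

false-alarm rate = 0.510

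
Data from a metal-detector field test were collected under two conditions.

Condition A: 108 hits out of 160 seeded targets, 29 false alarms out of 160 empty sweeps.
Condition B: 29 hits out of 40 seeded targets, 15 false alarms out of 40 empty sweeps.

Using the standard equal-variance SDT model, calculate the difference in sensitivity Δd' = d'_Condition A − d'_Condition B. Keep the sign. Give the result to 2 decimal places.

Condition A: z(0.6750) = 0.454, z(0.1812) = -0.911, d' = 1.365
Condition B: z(0.7250) = 0.598, z(0.3750) = -0.319, d' = 0.917
Δd' = d'_Condition A − d'_Condition B = 1.365 − 0.917 = 0.448
Condition A has the higher sensitivity.

Δd' = 0.45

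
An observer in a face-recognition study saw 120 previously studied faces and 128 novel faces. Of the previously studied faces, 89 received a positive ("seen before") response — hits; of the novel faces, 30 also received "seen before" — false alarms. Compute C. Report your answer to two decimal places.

H = 89/120 = 0.7417
FA = 30/128 = 0.2344
z(H) = z(0.7417) = 0.6486
z(FA) = z(0.2344) = -0.7244
c = −½·[z(H) + z(FA)] = −0.5 × (0.6486 + (-0.7244)) = 0.0379
c > 0: the observer has a conservative response bias.

C = 0.04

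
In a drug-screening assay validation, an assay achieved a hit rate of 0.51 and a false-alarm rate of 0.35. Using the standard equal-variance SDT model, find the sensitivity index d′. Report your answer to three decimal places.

d′ = 0.410

Φ⁻¹(H) = Φ⁻¹(0.51) = 0.0251
Φ⁻¹(FA) = Φ⁻¹(0.35) = -0.3853
d' = z(H) − z(FA) = 0.0251 − (-0.3853) = 0.4104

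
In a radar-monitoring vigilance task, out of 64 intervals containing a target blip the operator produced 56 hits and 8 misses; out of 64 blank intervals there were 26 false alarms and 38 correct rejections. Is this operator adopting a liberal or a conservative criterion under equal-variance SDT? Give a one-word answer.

z(H) = 1.150, z(FA) = -0.237
c = −½·(z(H) + z(FA)) = -0.4565
c < 0 → liberal criterion (biased toward responding “yes”).

liberal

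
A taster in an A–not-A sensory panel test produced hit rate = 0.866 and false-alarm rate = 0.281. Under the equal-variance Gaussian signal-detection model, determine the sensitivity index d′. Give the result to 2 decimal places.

d′ = 1.69

Φ⁻¹(H) = Φ⁻¹(0.866) = 1.108
Φ⁻¹(FA) = Φ⁻¹(0.281) = -0.580
d' = z(H) − z(FA) = 1.108 − (-0.580) = 1.688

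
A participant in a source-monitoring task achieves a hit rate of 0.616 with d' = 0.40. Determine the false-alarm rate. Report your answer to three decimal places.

z(hit rate) = z(0.616) = 0.2950
z(FA) = z(H) − d' = 0.2950 − 0.40 = -0.1050
false-alarm rate = Φ(-0.1050) = 0.4582

false-alarm rate = 0.458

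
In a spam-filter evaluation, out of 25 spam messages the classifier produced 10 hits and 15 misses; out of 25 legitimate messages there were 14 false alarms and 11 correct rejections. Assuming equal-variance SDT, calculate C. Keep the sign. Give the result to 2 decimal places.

C = 0.05

H = 10/25 = 0.4000
FA = 14/25 = 0.5600
z(0.4000) = -0.2533, z(0.5600) = 0.1510
c = −½·[z(H) + z(FA)] = −0.5 × (-0.2533 + 0.1510) = 0.05115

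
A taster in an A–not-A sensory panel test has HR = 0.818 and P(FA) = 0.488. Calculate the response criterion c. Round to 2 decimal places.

c = -0.44

Φ⁻¹(H) = 0.9078
Φ⁻¹(FA) = -0.0301
c = −½·[z(H) + z(FA)] = −0.5 × (0.9078 + (-0.0301)) = -0.43885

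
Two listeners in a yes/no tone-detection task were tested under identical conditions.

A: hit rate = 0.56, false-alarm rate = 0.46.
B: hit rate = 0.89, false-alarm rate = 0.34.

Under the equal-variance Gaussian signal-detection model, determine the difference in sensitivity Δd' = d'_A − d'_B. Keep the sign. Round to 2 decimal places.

A: z(0.56) = 0.151, z(0.46) = -0.100, d' = 0.251
B: z(0.89) = 1.227, z(0.34) = -0.412, d' = 1.639
Δd' = d'_A − d'_B = 0.251 − 1.639 = -1.388
B has the higher sensitivity.

Δd' = -1.39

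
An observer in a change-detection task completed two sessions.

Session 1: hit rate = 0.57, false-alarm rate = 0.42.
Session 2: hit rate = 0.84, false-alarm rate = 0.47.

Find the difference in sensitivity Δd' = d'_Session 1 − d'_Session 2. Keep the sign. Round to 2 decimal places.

Δd' = -0.69

Session 1: z(0.57) = 0.176, z(0.42) = -0.202, d' = 0.378
Session 2: z(0.84) = 0.994, z(0.47) = -0.075, d' = 1.069
Δd' = d'_Session 1 − d'_Session 2 = 0.378 − 1.069 = -0.691
Session 2 has the higher sensitivity.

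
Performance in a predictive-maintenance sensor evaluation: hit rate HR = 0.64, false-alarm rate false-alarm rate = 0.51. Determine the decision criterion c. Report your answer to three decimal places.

c = -0.192

z(H) = 0.3585
z(FA) = 0.0251
c = −½·[z(H) + z(FA)] = −0.5 × (0.3585 + 0.0251) = -0.1918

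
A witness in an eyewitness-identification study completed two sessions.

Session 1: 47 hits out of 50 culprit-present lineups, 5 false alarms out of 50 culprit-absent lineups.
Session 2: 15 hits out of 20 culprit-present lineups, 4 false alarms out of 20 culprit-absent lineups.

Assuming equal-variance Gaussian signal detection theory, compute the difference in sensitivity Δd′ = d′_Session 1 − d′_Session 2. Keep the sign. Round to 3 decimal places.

Δd′ = 1.320

Session 1: z(0.9400) = 1.5548, z(0.1000) = -1.2816, d' = 2.8364
Session 2: z(0.7500) = 0.6745, z(0.2000) = -0.8416, d' = 1.5161
Δd' = d'_Session 1 − d'_Session 2 = 2.8364 − 1.5161 = 1.3203
Session 1 has the higher sensitivity.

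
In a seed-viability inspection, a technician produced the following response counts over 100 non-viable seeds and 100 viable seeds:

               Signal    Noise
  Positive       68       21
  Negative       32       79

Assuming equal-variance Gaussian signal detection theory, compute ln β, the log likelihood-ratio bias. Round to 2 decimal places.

ln β = 0.22

H = 68/100 = 0.6800
FA = 21/100 = 0.2100
z(0.6800) = 0.468, z(0.2100) = -0.806
ln β = −½·[z(H)² − z(FA)²] = −0.5 × (0.219 − 0.650) = 0.2155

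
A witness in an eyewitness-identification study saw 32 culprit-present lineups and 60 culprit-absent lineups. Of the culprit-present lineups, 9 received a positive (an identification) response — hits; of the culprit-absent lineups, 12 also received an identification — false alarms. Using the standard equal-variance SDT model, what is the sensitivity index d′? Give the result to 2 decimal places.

H = 9/32 = 0.2812
FA = 12/60 = 0.2000
z(H) = -0.5793
z(FA) = -0.8416
d' = z(H) − z(FA) = -0.5793 − (-0.8416) = 0.2623

d′ = 0.26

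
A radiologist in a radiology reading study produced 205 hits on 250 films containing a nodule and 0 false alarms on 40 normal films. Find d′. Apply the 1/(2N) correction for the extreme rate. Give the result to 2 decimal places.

The false-alarm rate is 0/40 = 0, so apply the 1/(2N) correction: FA → 1/(2·40) = 0.01250.
z(H) = z(0.82000) = 0.915
z(FA) = z(0.01250) = -2.241
d' = 0.915 − (-2.241) = 3.156

d′ = 3.16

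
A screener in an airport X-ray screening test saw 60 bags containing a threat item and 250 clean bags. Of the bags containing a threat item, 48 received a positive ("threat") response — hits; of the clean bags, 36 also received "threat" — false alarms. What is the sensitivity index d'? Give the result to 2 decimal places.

H = 48/60 = 0.8000
FA = 36/250 = 0.1440
z(H) = 0.8416
z(FA) = -1.0625
d' = z(H) − z(FA) = 0.8416 − (-1.0625) = 1.9041

d' = 1.90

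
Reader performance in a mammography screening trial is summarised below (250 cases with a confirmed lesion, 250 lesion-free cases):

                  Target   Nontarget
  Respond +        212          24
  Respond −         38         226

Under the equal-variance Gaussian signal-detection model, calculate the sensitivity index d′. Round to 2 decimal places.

d′ = 2.33

H = 212/250 = 0.8480
FA = 24/250 = 0.0960
z(0.8480) = 1.0279, z(0.0960) = -1.3047
d' = z(H) − z(FA) = 1.0279 − (-1.3047) = 2.3326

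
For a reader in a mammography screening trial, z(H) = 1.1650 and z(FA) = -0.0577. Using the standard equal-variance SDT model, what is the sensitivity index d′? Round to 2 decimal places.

d′ = 1.22

d' = z(H) − z(FA) = 1.1650 − (-0.0577) = 1.2227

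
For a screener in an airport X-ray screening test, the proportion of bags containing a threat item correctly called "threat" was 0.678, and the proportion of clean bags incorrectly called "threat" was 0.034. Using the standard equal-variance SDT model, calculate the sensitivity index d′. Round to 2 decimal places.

Φ⁻¹(H) = Φ⁻¹(0.678) = 0.462
Φ⁻¹(FA) = Φ⁻¹(0.034) = -1.825
d' = z(H) − z(FA) = 0.462 − (-1.825) = 2.287

d′ = 2.29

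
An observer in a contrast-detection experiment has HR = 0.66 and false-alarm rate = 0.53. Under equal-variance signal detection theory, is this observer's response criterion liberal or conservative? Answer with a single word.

z(H) = 0.412, z(FA) = 0.075
c = −½·(z(H) + z(FA)) = -0.2435
c < 0 → liberal criterion (biased toward responding “yes”).

liberal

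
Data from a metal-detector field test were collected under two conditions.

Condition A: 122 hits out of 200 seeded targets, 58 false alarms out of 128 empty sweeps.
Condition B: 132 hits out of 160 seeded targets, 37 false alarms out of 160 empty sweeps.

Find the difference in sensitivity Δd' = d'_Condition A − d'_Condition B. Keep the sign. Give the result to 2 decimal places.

Condition A: z(0.6100) = 0.279, z(0.4531) = -0.118, d' = 0.397
Condition B: z(0.8250) = 0.935, z(0.2313) = -0.735, d' = 1.670
Δd' = d'_Condition A − d'_Condition B = 0.397 − 1.670 = -1.273
Condition B has the higher sensitivity.

Δd' = -1.27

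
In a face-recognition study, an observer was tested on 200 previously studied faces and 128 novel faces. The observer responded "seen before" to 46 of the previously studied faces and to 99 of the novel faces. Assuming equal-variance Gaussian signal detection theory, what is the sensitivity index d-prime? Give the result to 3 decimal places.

d-prime = -1.489

H = 46/200 = 0.2300
FA = 99/128 = 0.7734
Φ⁻¹(H) = Φ⁻¹(0.2300) = -0.7388
Φ⁻¹(FA) = Φ⁻¹(0.7734) = 0.7501
d' = z(H) − z(FA) = -0.7388 − 0.7501 = -1.4889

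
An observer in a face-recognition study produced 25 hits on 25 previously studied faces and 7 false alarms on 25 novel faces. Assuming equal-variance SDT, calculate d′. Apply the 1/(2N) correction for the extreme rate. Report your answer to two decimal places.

d′ = 2.64

The hit rate is 25/25 = 1, so apply the 1/(2N) correction: H → 1 − 1/(2·25) = 0.98000.
z(H) = z(0.98000) = 2.054
z(FA) = z(0.28000) = -0.583
d' = 2.054 − (-0.583) = 2.637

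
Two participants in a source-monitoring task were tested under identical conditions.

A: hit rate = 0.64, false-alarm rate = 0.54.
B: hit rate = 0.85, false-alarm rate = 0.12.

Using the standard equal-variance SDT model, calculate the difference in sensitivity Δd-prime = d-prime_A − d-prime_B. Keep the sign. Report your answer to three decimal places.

Δd-prime = -1.953

A: z(0.64) = 0.3585, z(0.54) = 0.1004, d' = 0.2581
B: z(0.85) = 1.0364, z(0.12) = -1.1750, d' = 2.2114
Δd' = d'_A − d'_B = 0.2581 − 2.2114 = -1.9533
B has the higher sensitivity.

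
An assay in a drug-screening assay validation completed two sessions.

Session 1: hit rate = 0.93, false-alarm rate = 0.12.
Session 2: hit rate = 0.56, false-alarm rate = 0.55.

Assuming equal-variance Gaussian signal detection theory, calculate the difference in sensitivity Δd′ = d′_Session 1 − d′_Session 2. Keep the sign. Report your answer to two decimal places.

Session 1: z(0.93) = 1.476, z(0.12) = -1.175, d' = 2.651
Session 2: z(0.56) = 0.151, z(0.55) = 0.126, d' = 0.025
Δd' = d'_Session 1 − d'_Session 2 = 2.651 − 0.025 = 2.626
Session 1 has the higher sensitivity.

Δd′ = 2.63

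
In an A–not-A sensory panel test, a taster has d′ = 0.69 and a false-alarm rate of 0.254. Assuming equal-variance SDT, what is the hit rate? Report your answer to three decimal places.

hit rate = 0.511

z(false-alarm rate) = z(0.254) = -0.6620
z(H) = z(FA) + d' = -0.6620 + 0.69 = 0.0280
hit rate = Φ(0.0280) = 0.5112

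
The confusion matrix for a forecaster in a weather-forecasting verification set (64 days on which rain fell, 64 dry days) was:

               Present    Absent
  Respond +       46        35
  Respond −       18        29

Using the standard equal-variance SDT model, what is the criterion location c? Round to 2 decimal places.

c = -0.35

H = 46/64 = 0.7188
FA = 35/64 = 0.5469
Φ⁻¹(0.7188) = 0.5793, Φ⁻¹(0.5469) = 0.1178
c = −½·[z(H) + z(FA)] = −0.5 × (0.5793 + 0.1178) = -0.34855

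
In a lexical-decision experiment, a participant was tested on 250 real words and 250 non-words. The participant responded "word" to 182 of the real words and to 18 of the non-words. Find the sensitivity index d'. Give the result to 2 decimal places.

d' = 2.07

H = 182/250 = 0.7280
FA = 18/250 = 0.0720
z(H) = 0.6068
z(FA) = -1.4611
d' = z(H) − z(FA) = 0.6068 − (-1.4611) = 2.0679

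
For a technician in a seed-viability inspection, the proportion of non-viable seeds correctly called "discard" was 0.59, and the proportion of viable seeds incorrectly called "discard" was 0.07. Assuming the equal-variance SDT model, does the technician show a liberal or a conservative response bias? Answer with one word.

conservative

z(H) = 0.228, z(FA) = -1.476
c = −½·(z(H) + z(FA)) = 0.624
c > 0 → conservative criterion (biased toward responding “no”).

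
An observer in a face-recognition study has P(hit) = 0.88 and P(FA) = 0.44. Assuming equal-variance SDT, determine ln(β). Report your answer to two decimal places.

ln β = -0.68

z(H) = z(0.88) = 1.175
z(FA) = z(0.44) = -0.151
ln β = −½·[z(H)² − z(FA)²] = −0.5 × (1.381 − 0.023) = -0.679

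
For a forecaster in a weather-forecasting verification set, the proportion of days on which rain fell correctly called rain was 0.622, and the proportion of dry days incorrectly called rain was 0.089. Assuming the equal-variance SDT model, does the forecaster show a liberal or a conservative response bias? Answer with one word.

z(H) = 0.311, z(FA) = -1.347
c = −½·(z(H) + z(FA)) = 0.518
c > 0 → conservative criterion (biased toward responding “no”).

conservative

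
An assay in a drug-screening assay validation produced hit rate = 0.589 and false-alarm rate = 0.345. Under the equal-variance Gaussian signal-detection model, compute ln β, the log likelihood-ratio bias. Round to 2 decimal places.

z(H) = z(0.589) = 0.225
z(FA) = z(0.345) = -0.399
ln β = −½·[z(H)² − z(FA)²] = −0.5 × (0.051 − 0.159) = 0.054

ln β = 0.05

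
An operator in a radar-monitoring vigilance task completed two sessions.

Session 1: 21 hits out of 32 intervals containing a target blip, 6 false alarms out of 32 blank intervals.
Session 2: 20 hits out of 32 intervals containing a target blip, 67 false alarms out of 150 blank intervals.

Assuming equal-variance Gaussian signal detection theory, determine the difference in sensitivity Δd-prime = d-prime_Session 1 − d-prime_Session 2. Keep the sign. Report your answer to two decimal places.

Session 1: z(0.6562) = 0.402, z(0.1875) = -0.887, d' = 1.289
Session 2: z(0.6250) = 0.319, z(0.4467) = -0.134, d' = 0.453
Δd' = d'_Session 1 − d'_Session 2 = 1.289 − 0.453 = 0.836
Session 1 has the higher sensitivity.

Δd-prime = 0.84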